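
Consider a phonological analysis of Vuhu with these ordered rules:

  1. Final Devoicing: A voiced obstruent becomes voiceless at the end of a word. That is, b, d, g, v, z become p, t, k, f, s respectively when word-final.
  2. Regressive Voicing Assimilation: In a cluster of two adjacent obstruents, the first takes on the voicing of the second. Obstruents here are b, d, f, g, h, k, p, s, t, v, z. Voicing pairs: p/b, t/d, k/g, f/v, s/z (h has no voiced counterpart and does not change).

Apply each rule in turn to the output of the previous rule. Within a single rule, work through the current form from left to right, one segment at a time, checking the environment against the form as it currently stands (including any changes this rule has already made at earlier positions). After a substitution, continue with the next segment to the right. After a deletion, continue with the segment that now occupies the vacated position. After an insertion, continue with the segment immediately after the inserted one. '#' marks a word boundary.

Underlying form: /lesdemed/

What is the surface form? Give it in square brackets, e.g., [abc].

1 Final Devoicing: [lesdemed] → [lesdemet]
2 Regressive Voicing Assimilation: [lesdemet] → [lezdemet]

[lezdemet]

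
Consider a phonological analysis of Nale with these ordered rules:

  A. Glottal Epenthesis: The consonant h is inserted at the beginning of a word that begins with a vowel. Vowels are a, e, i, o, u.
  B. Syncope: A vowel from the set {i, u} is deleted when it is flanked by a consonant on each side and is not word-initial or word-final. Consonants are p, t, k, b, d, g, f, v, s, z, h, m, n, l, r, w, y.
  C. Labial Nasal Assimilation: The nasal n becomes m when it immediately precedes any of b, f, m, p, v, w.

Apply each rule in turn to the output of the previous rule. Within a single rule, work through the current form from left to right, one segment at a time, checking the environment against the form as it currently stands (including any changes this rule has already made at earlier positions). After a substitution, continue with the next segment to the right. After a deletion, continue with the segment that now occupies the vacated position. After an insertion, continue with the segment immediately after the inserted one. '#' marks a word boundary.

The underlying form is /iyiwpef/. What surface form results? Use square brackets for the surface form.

A Glottal Epenthesis: [iyiwpef] → [hiyiwpef]
B Syncope: [hiyiwpef] → [hywpef]
C Labial Nasal Assimilation: no change — [hywpef]

[hywpef]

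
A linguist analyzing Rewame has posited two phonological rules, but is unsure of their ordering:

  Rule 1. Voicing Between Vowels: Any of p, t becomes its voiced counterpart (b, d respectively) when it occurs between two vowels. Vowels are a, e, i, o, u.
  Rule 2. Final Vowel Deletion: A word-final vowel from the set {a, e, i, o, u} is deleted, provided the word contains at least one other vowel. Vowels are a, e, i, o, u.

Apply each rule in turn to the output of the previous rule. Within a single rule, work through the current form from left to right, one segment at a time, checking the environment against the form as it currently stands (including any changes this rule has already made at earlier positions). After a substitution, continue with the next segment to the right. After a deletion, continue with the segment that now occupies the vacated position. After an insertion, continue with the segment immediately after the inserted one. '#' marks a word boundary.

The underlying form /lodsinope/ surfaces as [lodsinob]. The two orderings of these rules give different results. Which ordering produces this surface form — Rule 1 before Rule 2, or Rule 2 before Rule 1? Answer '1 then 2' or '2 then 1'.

1 then 2

Order 1 then 2:
  1 Voicing Between Vowels: [lodsinope] → [lodsinobe]
  2 Final Vowel Deletion: [lodsinobe] → [lodsinob]
  result: [lodsinob]
Order 2 then 1:
  2 Final Vowel Deletion: [lodsinope] → [lodsinop]
  1 Voicing Between Vowels: no change — [lodsinop]
  result: [lodsinop]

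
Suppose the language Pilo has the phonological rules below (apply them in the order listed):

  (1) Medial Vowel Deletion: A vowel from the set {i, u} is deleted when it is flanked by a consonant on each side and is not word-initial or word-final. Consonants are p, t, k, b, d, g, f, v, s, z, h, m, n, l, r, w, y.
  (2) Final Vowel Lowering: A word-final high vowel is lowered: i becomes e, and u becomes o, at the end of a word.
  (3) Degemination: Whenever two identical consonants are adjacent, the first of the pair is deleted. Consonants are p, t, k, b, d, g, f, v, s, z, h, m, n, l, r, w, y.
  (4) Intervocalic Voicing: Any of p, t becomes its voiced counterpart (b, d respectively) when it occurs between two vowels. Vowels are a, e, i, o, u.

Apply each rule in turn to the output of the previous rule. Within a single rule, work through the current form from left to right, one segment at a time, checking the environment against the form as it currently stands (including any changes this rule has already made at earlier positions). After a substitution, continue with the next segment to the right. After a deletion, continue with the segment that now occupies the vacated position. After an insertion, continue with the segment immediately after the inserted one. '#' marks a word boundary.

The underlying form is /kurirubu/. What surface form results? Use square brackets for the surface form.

[krbo]

(1) Medial Vowel Deletion: [kurirubu] → [krrbu]
(2) Final Vowel Lowering: [krrbu] → [krrbo]
(3) Degemination: [krrbo] → [krbo]
(4) Intervocalic Voicing: no change — [krbo]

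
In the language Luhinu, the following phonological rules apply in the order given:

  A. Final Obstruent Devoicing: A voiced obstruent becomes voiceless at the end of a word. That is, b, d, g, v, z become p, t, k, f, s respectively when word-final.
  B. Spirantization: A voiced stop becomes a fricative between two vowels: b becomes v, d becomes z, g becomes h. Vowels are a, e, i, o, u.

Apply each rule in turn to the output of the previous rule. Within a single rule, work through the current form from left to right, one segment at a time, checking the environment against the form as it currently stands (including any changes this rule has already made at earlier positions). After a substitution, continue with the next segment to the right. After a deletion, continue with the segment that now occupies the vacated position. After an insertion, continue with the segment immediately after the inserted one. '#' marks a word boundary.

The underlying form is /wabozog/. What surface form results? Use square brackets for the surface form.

A Final Obstruent Devoicing: [wabozog] → [wabozok]
B Spirantization: [wabozok] → [wavozok]

[wavozok]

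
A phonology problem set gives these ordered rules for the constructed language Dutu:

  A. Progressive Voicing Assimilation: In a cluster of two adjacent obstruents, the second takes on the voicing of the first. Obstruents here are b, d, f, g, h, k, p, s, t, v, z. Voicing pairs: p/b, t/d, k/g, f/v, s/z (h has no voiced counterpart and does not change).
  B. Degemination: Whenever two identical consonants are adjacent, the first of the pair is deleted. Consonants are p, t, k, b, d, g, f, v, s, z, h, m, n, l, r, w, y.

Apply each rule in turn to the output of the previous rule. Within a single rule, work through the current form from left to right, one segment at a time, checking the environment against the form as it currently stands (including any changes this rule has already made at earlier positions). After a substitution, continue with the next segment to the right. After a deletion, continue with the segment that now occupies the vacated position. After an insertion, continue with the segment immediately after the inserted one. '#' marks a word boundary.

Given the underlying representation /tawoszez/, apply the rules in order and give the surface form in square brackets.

[tawosez]

A Progressive Voicing Assimilation: [tawoszez] → [tawossez]
B Degemination: [tawossez] → [tawosez]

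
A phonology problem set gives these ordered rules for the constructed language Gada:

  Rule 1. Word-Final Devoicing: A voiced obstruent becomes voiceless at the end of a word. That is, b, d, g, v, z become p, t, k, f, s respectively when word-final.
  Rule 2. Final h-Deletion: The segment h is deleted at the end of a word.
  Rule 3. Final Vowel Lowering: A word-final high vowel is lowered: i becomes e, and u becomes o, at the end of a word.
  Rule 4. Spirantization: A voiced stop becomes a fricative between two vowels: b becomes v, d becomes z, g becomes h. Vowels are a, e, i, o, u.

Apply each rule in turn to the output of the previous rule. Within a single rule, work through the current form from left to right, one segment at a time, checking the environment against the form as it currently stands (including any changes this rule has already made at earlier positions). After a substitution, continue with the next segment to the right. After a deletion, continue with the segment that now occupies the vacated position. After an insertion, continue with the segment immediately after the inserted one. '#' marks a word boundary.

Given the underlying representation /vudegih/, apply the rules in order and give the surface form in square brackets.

[vuzehe]

Rule 1 Word-Final Devoicing: no change — [vudegih]
Rule 2 Final h-Deletion: [vudegih] → [vudegi]
Rule 3 Final Vowel Lowering: [vudegi] → [vudege]
Rule 4 Spirantization: [vudege] → [vuzehe]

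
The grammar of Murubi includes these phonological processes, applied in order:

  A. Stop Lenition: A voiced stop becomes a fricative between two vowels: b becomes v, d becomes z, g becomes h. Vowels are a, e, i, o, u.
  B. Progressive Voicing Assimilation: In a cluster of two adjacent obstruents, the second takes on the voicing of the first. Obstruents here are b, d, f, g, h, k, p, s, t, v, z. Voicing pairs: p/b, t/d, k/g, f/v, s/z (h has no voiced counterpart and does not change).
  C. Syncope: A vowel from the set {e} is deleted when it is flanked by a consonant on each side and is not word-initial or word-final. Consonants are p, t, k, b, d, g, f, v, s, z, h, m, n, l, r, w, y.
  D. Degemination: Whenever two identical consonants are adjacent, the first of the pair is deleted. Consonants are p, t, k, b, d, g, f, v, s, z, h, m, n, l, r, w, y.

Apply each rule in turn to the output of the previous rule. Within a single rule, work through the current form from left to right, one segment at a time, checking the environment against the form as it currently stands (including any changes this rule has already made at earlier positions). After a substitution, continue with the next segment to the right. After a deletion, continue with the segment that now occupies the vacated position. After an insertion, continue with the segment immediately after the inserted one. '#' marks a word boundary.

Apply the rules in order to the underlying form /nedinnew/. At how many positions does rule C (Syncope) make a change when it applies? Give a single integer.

A Stop Lenition: [nedinnew] → [nezinnew]
B Progressive Voicing Assimilation: no change — [nezinnew]
C Syncope: [nezinnew] → [nzinnw]
D Degemination: [nzinnw] → [nzinw]
Rule C changed 2 position(s).

2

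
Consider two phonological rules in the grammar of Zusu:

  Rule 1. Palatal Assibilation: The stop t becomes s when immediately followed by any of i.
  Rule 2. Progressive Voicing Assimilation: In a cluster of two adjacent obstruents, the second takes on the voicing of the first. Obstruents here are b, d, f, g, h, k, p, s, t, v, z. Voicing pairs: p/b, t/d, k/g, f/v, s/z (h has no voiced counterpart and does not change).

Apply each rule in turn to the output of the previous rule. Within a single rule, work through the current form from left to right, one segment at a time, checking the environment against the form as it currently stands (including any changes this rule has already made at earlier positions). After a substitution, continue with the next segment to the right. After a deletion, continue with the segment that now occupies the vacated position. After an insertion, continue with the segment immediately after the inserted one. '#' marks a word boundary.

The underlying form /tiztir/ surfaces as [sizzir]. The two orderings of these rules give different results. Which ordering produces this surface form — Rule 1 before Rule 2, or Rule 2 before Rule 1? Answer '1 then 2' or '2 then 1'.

Order 1 then 2:
  1 Palatal Assibilation: [tiztir] → [sizsir]
  2 Progressive Voicing Assimilation: [sizsir] → [sizzir]
  result: [sizzir]
Order 2 then 1:
  2 Progressive Voicing Assimilation: [tiztir] → [tizdir]
  1 Palatal Assibilation: [tizdir] → [sizdir]
  result: [sizdir]

1 then 2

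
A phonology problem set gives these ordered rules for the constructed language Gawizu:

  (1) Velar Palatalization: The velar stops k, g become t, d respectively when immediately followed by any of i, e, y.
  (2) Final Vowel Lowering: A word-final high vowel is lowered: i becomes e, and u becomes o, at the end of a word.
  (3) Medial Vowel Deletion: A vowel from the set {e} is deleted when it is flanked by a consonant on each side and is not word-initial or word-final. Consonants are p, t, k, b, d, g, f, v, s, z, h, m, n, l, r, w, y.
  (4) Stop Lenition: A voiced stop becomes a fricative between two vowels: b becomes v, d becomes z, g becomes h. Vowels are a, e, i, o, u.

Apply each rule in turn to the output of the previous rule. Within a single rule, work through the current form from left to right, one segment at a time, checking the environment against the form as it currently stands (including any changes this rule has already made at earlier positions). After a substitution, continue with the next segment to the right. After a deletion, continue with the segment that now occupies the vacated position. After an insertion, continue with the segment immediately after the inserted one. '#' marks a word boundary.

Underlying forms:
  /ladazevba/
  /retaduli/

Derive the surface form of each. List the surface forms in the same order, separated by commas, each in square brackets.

/ladazevba/:
  (1) Velar Palatalization: no change — [ladazevba]
  (2) Final Vowel Lowering: no change — [ladazevba]
  (3) Medial Vowel Deletion: [ladazevba] → [ladazvba]
  (4) Stop Lenition: [ladazvba] → [lazazvba]
/retaduli/:
  (1) Velar Palatalization: no change — [retaduli]
  (2) Final Vowel Lowering: [retaduli] → [retadule]
  (3) Medial Vowel Deletion: [retadule] → [rtadule]
  (4) Stop Lenition: [rtadule] → [rtazule]

[lazazvba], [rtazule]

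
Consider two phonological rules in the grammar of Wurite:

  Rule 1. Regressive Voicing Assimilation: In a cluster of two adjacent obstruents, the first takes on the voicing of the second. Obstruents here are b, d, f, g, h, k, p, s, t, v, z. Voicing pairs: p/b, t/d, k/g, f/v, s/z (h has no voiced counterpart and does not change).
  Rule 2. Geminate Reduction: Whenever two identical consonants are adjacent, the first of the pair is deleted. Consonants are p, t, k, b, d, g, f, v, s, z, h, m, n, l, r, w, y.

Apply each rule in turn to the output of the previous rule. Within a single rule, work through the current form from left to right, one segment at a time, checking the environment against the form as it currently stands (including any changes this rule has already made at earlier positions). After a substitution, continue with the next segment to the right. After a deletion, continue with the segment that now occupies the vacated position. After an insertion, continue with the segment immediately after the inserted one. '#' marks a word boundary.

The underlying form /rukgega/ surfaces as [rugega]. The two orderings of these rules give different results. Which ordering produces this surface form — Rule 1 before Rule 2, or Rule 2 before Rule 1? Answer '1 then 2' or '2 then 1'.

Order 1 then 2:
  1 Regressive Voicing Assimilation: [rukgega] → [ruggega]
  2 Geminate Reduction: [ruggega] → [rugega]
  result: [rugega]
Order 2 then 1:
  2 Geminate Reduction: no change — [rukgega]
  1 Regressive Voicing Assimilation: [rukgega] → [ruggega]
  result: [ruggega]

1 then 2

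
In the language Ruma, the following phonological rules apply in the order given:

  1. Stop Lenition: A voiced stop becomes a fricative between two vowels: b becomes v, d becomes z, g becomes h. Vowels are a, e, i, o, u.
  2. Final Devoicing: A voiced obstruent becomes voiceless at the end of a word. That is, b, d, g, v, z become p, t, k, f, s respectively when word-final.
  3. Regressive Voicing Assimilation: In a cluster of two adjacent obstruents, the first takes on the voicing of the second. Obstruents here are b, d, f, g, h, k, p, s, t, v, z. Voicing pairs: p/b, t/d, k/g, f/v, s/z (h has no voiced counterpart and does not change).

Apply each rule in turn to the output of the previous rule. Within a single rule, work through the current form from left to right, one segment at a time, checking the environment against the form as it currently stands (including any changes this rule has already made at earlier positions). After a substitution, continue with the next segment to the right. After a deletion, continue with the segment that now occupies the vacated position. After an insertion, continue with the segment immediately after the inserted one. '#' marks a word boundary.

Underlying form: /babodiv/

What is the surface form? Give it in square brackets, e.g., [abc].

1 Stop Lenition: [babodiv] → [bavoziv]
2 Final Devoicing: [bavoziv] → [bavozif]
3 Regressive Voicing Assimilation: no change — [bavozif]

[bavozif]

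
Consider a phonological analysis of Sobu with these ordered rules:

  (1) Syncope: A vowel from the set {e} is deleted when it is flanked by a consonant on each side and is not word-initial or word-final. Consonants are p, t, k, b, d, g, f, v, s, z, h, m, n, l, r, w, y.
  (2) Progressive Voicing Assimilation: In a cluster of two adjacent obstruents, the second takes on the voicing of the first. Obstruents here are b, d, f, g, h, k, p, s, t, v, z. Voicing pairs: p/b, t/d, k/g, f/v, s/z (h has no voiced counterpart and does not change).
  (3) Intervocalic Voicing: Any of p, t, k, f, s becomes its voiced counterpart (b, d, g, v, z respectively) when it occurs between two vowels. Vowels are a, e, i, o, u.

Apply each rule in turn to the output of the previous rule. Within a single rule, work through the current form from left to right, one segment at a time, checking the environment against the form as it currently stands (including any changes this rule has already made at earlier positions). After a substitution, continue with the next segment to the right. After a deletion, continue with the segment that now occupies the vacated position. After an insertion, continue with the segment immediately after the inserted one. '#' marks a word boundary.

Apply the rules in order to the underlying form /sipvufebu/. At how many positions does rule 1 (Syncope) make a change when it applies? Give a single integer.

1

(1) Syncope: [sipvufebu] → [sipvufbu]
(2) Progressive Voicing Assimilation: [sipvufbu] → [sipfufpu]
(3) Intervocalic Voicing: no change — [sipfufpu]
Rule 1 changed 1 position(s).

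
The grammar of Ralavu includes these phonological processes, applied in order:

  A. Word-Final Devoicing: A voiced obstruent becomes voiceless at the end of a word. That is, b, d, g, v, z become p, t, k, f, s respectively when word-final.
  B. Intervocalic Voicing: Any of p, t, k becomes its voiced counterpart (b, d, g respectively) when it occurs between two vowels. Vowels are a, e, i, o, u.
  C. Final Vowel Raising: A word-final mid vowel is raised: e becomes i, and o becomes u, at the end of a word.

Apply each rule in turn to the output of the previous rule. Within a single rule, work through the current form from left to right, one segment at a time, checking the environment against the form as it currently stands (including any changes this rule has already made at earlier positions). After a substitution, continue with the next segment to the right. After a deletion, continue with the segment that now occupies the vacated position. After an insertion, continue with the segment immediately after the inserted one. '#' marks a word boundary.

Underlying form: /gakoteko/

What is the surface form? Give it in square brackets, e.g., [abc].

[gagodegu]

A Word-Final Devoicing: no change — [gakoteko]
B Intervocalic Voicing: [gakoteko] → [gagodego]
C Final Vowel Raising: [gagodego] → [gagodegu]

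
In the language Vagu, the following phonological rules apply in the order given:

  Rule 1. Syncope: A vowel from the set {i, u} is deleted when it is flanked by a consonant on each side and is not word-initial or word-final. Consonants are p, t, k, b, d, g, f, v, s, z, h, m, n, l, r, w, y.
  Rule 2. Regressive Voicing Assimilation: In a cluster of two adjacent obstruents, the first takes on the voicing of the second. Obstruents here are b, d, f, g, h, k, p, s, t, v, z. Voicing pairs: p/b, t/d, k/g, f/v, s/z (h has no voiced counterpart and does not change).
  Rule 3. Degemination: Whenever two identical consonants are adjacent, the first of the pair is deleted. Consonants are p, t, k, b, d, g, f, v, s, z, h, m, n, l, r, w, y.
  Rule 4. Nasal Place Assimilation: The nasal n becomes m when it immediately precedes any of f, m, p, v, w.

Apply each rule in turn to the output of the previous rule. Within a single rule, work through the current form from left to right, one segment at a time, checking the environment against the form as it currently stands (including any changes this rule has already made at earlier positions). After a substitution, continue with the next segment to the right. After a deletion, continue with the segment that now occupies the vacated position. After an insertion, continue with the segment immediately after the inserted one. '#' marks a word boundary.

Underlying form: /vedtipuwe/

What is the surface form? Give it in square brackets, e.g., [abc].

[vetpwe]

Rule 1 Syncope: [vedtipuwe] → [vedtpwe]
Rule 2 Regressive Voicing Assimilation: [vedtpwe] → [vettpwe]
Rule 3 Degemination: [vettpwe] → [vetpwe]
Rule 4 Nasal Place Assimilation: no change — [vetpwe]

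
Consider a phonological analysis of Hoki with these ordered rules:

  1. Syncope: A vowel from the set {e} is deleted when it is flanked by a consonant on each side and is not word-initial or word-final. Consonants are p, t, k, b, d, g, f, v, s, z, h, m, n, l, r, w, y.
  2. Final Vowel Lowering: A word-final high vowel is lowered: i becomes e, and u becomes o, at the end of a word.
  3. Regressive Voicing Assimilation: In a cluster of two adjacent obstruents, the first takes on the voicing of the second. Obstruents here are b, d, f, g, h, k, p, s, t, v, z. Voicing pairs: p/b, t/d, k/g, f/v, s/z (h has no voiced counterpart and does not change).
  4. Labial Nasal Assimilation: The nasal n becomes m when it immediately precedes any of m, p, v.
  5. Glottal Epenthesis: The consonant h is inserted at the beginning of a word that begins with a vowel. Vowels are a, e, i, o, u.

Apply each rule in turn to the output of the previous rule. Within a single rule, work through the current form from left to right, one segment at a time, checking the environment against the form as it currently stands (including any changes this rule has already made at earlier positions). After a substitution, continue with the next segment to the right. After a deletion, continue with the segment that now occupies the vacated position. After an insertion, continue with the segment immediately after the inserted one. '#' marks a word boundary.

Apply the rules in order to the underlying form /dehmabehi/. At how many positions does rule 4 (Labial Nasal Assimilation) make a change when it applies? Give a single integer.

1 Syncope: [dehmabehi] → [dhmabhi]
2 Final Vowel Lowering: [dhmabhi] → [dhmabhe]
3 Regressive Voicing Assimilation: [dhmabhe] → [thmaphe]
4 Labial Nasal Assimilation: no change — [thmaphe]
5 Glottal Epenthesis: no change — [thmaphe]
Rule 4 changed 0 position(s).

0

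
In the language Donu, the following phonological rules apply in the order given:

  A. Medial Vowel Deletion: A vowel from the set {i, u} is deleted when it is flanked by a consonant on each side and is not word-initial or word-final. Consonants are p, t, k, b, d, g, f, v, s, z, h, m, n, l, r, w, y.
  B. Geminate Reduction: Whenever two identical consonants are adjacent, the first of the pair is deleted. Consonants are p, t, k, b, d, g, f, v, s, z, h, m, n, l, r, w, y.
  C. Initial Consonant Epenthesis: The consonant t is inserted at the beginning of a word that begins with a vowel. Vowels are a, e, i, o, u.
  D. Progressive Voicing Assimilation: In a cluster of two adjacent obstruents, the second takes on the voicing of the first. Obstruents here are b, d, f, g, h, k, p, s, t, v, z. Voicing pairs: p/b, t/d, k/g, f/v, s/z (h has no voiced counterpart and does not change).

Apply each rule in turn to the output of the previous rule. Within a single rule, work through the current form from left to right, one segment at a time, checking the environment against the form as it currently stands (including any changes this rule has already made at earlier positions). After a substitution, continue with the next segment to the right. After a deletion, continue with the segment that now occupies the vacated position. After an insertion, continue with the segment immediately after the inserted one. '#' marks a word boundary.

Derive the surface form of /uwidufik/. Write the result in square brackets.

A Medial Vowel Deletion: [uwidufik] → [uwdfk]
B Geminate Reduction: no change — [uwdfk]
C Initial Consonant Epenthesis: [uwdfk] → [tuwdfk]
D Progressive Voicing Assimilation: [tuwdfk] → [tuwdvg]

[tuwdvg]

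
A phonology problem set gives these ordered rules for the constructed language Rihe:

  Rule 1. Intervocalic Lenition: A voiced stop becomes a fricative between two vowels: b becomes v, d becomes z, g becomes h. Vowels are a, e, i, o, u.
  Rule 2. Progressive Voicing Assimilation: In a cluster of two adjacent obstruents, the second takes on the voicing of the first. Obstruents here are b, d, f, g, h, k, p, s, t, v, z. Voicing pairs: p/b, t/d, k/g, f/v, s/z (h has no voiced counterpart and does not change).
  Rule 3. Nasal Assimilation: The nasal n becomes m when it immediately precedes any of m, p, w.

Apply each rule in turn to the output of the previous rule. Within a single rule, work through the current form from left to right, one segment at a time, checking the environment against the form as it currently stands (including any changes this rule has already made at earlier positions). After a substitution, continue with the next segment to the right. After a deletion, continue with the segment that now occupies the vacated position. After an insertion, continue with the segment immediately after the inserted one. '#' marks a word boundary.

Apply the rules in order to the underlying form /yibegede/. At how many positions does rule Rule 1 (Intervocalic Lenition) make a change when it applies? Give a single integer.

3

Rule 1 Intervocalic Lenition: [yibegede] → [yiveheze]
Rule 2 Progressive Voicing Assimilation: no change — [yiveheze]
Rule 3 Nasal Assimilation: no change — [yiveheze]
Rule Rule 1 changed 3 position(s).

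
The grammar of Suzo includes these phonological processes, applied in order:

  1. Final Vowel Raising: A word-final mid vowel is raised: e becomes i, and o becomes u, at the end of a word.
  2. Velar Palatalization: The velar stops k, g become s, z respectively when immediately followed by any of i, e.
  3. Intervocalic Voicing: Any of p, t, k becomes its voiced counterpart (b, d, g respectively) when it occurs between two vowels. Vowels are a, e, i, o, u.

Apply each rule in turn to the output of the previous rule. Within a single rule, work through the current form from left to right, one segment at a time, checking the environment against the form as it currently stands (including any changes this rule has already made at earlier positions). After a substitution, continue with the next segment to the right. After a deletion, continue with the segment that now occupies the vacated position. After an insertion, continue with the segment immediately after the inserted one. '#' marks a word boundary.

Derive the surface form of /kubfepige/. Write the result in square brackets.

[kubfebizi]

1 Final Vowel Raising: [kubfepige] → [kubfepigi]
2 Velar Palatalization: [kubfepigi] → [kubfepizi]
3 Intervocalic Voicing: [kubfepizi] → [kubfebizi]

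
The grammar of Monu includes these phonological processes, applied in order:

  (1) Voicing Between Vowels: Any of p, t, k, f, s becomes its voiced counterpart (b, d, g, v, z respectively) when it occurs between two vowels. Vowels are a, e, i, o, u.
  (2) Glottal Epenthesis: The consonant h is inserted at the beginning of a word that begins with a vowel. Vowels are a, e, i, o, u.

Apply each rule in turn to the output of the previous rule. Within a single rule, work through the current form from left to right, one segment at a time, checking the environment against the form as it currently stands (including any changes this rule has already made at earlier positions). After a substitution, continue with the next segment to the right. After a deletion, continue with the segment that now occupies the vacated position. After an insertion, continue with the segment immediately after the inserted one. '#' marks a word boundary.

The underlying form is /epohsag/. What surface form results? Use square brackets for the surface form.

(1) Voicing Between Vowels: [epohsag] → [ebohsag]
(2) Glottal Epenthesis: [ebohsag] → [hebohsag]

[hebohsag]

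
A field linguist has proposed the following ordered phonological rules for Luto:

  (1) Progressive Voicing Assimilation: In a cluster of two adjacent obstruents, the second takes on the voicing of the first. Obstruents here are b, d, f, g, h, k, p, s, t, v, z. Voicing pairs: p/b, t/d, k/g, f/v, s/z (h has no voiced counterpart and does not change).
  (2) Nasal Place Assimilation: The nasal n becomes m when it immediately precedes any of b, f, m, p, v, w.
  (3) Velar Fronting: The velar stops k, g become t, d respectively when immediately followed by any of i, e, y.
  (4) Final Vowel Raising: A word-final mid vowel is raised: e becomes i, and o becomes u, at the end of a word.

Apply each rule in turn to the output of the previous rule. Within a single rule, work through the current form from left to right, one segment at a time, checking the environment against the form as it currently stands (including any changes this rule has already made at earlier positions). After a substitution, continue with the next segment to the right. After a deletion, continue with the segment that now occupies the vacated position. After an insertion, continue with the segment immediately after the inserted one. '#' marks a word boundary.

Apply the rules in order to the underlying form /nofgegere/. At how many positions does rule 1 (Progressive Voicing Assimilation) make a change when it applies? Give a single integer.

(1) Progressive Voicing Assimilation: [nofgegere] → [nofkegere]
(2) Nasal Place Assimilation: no change — [nofkegere]
(3) Velar Fronting: [nofkegere] → [noftedere]
(4) Final Vowel Raising: [noftedere] → [noftederi]
Rule 1 changed 1 position(s).

1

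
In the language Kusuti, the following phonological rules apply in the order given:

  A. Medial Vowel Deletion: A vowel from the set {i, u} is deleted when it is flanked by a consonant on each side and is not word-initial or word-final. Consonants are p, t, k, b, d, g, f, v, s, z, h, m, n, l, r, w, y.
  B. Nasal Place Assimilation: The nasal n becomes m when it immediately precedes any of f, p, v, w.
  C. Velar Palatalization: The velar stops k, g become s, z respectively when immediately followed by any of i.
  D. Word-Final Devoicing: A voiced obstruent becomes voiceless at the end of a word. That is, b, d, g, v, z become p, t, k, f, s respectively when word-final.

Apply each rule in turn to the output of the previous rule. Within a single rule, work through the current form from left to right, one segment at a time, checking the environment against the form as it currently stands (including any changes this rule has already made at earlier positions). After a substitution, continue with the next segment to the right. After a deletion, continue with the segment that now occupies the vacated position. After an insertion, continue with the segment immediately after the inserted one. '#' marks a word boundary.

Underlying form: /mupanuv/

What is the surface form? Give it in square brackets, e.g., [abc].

[mpamf]

A Medial Vowel Deletion: [mupanuv] → [mpanv]
B Nasal Place Assimilation: [mpanv] → [mpamv]
C Velar Palatalization: no change — [mpamv]
D Word-Final Devoicing: [mpamv] → [mpamf]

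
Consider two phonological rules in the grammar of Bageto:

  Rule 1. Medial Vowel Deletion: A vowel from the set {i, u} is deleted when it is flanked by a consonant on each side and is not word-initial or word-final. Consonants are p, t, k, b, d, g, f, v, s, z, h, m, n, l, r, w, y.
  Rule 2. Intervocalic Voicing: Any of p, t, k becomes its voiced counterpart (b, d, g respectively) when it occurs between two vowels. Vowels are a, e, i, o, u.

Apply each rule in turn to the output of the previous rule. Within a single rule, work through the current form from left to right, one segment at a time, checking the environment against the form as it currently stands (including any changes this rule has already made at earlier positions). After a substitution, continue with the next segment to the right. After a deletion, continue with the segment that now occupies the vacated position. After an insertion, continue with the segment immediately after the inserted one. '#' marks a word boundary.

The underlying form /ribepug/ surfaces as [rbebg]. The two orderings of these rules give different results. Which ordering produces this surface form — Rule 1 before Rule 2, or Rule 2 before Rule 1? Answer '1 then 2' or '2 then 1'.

Order 1 then 2:
  1 Medial Vowel Deletion: [ribepug] → [rbepg]
  2 Intervocalic Voicing: no change — [rbepg]
  result: [rbepg]
Order 2 then 1:
  2 Intervocalic Voicing: [ribepug] → [ribebug]
  1 Medial Vowel Deletion: [ribebug] → [rbebg]
  result: [rbebg]

2 then 1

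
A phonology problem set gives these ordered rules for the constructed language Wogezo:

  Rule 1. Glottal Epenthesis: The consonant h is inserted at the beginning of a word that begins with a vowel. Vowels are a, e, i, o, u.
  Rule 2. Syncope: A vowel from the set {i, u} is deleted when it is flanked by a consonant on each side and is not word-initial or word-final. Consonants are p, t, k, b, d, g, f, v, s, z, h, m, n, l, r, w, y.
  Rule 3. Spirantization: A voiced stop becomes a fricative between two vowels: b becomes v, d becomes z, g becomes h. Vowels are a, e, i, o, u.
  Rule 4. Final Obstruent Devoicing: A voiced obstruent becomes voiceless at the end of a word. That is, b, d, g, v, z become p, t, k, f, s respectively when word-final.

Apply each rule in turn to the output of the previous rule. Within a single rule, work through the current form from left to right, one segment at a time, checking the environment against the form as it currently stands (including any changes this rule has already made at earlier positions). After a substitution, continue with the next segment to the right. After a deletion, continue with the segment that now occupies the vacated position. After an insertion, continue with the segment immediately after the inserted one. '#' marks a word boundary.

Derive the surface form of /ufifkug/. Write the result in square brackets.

[hffkk]

Rule 1 Glottal Epenthesis: [ufifkug] → [hufifkug]
Rule 2 Syncope: [hufifkug] → [hffkg]
Rule 3 Spirantization: no change — [hffkg]
Rule 4 Final Obstruent Devoicing: [hffkg] → [hffkk]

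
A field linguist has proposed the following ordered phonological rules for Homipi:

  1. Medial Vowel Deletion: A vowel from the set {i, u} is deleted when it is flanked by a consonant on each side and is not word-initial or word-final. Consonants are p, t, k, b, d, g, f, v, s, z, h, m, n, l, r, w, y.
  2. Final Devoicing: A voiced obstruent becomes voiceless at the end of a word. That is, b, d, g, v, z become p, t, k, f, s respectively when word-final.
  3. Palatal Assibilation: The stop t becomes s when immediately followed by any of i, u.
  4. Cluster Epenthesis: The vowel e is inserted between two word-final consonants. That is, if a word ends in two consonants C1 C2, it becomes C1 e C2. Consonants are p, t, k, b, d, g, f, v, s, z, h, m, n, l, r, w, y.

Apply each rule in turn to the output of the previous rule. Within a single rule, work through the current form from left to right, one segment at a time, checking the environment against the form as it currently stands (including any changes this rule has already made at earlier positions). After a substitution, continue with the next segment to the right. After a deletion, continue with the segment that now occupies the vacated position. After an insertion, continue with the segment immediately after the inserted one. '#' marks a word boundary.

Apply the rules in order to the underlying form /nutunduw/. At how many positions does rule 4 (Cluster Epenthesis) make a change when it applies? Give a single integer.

1

1 Medial Vowel Deletion: [nutunduw] → [ntndw]
2 Final Devoicing: no change — [ntndw]
3 Palatal Assibilation: no change — [ntndw]
4 Cluster Epenthesis: [ntndw] → [ntndew]
Rule 4 changed 1 position(s).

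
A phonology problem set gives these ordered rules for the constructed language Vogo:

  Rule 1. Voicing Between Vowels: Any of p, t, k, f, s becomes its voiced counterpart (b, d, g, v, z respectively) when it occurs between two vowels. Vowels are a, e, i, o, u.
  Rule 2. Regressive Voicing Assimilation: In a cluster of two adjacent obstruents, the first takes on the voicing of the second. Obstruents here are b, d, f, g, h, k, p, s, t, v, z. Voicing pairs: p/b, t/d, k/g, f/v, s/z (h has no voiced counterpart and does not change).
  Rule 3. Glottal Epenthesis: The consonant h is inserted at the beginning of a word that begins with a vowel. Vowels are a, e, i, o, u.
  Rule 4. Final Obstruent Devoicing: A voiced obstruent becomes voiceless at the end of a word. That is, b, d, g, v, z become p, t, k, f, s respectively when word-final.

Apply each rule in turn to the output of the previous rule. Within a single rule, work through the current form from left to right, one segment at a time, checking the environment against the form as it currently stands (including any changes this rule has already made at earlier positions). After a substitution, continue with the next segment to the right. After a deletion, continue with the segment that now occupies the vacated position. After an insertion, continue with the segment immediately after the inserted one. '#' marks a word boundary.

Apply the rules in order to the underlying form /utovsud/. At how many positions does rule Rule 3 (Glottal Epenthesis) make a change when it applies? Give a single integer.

Rule 1 Voicing Between Vowels: [utovsud] → [udovsud]
Rule 2 Regressive Voicing Assimilation: [udovsud] → [udofsud]
Rule 3 Glottal Epenthesis: [udofsud] → [hudofsud]
Rule 4 Final Obstruent Devoicing: [hudofsud] → [hudofsut]
Rule Rule 3 changed 1 position(s).

1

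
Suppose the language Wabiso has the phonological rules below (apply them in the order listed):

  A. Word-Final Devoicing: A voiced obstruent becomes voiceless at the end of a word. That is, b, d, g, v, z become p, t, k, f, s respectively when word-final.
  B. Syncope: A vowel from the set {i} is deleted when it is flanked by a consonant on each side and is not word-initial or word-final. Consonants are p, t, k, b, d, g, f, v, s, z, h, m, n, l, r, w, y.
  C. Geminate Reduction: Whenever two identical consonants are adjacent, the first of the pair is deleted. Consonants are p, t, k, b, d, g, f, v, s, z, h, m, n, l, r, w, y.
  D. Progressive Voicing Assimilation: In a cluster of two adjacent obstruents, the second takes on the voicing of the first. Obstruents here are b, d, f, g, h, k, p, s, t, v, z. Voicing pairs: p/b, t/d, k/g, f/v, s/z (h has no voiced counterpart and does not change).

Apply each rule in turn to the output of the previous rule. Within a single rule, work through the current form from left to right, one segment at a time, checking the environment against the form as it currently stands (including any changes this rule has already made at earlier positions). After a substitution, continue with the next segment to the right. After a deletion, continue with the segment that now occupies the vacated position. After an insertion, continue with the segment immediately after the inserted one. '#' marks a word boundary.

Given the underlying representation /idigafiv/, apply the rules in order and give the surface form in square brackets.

A Word-Final Devoicing: [idigafiv] → [idigafif]
B Syncope: [idigafif] → [idgaff]
C Geminate Reduction: [idgaff] → [idgaf]
D Progressive Voicing Assimilation: no change — [idgaf]

[idgaf]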